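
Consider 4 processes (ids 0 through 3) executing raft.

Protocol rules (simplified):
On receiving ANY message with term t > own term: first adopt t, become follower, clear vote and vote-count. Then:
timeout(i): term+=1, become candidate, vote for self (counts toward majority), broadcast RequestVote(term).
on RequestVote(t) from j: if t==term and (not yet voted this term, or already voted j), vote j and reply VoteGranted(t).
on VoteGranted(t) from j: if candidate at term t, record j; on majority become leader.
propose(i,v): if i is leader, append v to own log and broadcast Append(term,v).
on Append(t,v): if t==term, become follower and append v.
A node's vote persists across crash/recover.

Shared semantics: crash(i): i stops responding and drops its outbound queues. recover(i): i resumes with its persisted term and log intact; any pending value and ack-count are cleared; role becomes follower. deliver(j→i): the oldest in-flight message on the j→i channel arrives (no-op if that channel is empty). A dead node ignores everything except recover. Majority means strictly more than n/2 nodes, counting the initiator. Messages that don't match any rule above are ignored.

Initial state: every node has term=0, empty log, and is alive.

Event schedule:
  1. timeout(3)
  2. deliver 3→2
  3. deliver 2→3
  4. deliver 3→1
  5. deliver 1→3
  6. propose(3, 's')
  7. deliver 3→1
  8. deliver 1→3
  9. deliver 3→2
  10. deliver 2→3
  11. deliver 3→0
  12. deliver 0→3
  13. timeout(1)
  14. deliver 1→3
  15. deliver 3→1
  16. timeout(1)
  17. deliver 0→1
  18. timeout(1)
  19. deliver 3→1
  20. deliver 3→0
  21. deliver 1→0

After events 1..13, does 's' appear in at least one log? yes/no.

yes

after 1 — timeout(3): n3:cand/t1/[-]
after 2 — deliver 3→2: n2:foll/t1/[-]
after 3 — deliver 2→3: ·
after 4 — deliver 3→1: n1:foll/t1/[-]
after 5 — deliver 1→3: n3:lead/t1/[-]
after 6 — propose(3,'s'): n3:lead/t1/[s]
after 7 — deliver 3→1: n1:foll/t1/[s]
after 8 — deliver 1→3: ·
after 9 — deliver 3→2: n2:foll/t1/[s]
after 10 — deliver 2→3: ·
after 11 — deliver 3→0: n0:foll/t1/[-]
after 12 — deliver 0→3: ·
after 13 — timeout(1): n1:cand/t2/[s]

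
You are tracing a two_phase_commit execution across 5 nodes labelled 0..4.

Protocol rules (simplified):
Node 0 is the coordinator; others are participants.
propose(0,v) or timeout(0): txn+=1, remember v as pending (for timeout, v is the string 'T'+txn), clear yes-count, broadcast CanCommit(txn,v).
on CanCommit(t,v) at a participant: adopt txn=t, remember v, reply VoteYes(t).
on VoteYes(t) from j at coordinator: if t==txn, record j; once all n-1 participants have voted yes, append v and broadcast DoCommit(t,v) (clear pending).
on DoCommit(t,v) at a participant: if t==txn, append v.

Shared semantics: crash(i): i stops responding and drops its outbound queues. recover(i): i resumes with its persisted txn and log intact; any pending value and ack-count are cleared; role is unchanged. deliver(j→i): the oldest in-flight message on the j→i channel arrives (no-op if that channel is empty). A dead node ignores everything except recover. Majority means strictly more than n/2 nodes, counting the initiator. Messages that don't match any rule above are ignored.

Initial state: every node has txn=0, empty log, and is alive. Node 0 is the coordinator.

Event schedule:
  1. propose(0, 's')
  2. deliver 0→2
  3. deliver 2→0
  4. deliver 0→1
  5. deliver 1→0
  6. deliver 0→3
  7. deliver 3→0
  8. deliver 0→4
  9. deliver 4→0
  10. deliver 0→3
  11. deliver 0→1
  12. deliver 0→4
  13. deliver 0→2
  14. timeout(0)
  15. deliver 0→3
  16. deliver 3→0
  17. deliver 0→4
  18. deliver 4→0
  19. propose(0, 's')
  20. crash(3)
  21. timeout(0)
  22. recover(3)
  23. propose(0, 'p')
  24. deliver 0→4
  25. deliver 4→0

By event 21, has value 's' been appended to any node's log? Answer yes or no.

step 1 propose(0,'s'): 0={coor,t=1,log=-}
step 2 deliver 0→2: 2={part,t=1,log=-}
step 3 deliver 2→0: —
step 4 deliver 0→1: 1={part,t=1,log=-}
step 5 deliver 1→0: —
step 6 deliver 0→3: 3={part,t=1,log=-}
step 7 deliver 3→0: —
step 8 deliver 0→4: 4={part,t=1,log=-}
step 9 deliver 4→0: 0={coor,t=1,log=s}
step 10 deliver 0→3: 3={part,t=1,log=s}
step 11 deliver 0→1: 1={part,t=1,log=s}
step 12 deliver 0→4: 4={part,t=1,log=s}
step 13 deliver 0→2: 2={part,t=1,log=s}
step 14 timeout(0): 0={coor,t=2,log=s}
step 15 deliver 0→3: 3={part,t=2,log=s}
step 16 deliver 3→0: —
step 17 deliver 0→4: 4={part,t=2,log=s}
step 18 deliver 4→0: —
step 19 propose(0,'s'): 0={coor,t=3,log=s}
step 20 crash(3): 3={✗part,t=2,log=s}
step 21 timeout(0): 0={coor,t=4,log=s}

yes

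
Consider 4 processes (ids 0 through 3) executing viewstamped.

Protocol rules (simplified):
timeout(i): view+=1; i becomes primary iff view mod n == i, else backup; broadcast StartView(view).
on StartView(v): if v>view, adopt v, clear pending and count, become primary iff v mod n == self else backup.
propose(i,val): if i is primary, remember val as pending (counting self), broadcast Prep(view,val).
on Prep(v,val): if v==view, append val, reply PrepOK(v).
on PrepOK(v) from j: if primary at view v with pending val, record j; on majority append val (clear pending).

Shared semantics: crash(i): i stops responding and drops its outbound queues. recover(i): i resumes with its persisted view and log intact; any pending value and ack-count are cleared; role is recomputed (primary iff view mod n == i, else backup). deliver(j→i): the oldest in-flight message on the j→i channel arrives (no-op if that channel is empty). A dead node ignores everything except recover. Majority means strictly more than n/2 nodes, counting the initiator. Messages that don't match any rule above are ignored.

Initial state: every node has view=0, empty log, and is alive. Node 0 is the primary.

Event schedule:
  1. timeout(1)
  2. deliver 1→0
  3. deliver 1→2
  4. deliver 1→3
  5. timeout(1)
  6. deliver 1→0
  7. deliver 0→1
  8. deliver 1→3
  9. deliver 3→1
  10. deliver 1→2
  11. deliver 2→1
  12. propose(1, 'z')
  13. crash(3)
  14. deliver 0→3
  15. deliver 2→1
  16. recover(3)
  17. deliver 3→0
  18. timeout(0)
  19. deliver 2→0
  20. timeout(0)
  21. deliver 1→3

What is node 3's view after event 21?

1. timeout(1):  <1:prim v1 ->
2. deliver 1→0:  <0:back v1 ->
3. deliver 1→2:  <2:back v1 ->
4. deliver 1→3:  <3:back v1 ->
5. timeout(1):  <1:back v2 ->
6. deliver 1→0:  <0:back v2 ->
7. deliver 0→1:  nop
8. deliver 1→3:  <3:back v2 ->
9. deliver 3→1:  nop
10. deliver 1→2:  <2:prim v2 ->
11. deliver 2→1:  nop
12. propose(1,'z'):  nop
13. crash(3):  <3:✗back v2 ->
14. deliver 0→3:  nop
15. deliver 2→1:  nop
16. recover(3):  <3:back v2 ->
17. deliver 3→0:  nop
18. timeout(0):  <0:back v3 ->
19. deliver 2→0:  nop
20. timeout(0):  <0:prim v4 ->
21. deliver 1→3:  nop

2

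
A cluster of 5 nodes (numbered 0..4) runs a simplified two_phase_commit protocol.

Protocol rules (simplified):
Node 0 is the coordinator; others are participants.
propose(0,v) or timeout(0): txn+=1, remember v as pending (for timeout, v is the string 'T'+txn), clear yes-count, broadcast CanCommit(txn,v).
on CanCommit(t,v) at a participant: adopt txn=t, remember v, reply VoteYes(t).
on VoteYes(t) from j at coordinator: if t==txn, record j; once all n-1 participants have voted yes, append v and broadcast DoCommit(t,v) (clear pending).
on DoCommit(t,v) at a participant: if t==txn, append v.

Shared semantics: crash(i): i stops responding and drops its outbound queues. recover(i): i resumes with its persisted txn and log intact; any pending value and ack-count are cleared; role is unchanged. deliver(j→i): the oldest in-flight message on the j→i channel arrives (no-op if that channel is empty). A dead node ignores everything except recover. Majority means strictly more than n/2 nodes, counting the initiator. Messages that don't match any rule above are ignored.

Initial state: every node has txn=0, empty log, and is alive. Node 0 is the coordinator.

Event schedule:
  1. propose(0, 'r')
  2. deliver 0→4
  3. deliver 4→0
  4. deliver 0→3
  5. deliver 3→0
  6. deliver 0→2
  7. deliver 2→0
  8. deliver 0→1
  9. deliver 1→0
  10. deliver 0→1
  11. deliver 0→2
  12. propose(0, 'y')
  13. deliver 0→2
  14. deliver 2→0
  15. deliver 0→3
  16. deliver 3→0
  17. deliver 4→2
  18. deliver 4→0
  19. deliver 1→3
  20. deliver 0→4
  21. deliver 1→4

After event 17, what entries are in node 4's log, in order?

empty

[1] propose(0,'r') → N0(coor t1 [-])
[2] deliver 0→4 → N4(part t1 [-])
[3] deliver 4→0 → ∅
[4] deliver 0→3 → N3(part t1 [-])
[5] deliver 3→0 → ∅
[6] deliver 0→2 → N2(part t1 [-])
[7] deliver 2→0 → ∅
[8] deliver 0→1 → N1(part t1 [-])
[9] deliver 1→0 → N0(coor t1 [r])
[10] deliver 0→1 → N1(part t1 [r])
[11] deliver 0→2 → N2(part t1 [r])
[12] propose(0,'y') → N0(coor t2 [r])
[13] deliver 0→2 → N2(part t2 [r])
[14] deliver 2→0 → ∅
[15] deliver 0→3 → N3(part t1 [r])
[16] deliver 3→0 → ∅
[17] deliver 4→2 → ∅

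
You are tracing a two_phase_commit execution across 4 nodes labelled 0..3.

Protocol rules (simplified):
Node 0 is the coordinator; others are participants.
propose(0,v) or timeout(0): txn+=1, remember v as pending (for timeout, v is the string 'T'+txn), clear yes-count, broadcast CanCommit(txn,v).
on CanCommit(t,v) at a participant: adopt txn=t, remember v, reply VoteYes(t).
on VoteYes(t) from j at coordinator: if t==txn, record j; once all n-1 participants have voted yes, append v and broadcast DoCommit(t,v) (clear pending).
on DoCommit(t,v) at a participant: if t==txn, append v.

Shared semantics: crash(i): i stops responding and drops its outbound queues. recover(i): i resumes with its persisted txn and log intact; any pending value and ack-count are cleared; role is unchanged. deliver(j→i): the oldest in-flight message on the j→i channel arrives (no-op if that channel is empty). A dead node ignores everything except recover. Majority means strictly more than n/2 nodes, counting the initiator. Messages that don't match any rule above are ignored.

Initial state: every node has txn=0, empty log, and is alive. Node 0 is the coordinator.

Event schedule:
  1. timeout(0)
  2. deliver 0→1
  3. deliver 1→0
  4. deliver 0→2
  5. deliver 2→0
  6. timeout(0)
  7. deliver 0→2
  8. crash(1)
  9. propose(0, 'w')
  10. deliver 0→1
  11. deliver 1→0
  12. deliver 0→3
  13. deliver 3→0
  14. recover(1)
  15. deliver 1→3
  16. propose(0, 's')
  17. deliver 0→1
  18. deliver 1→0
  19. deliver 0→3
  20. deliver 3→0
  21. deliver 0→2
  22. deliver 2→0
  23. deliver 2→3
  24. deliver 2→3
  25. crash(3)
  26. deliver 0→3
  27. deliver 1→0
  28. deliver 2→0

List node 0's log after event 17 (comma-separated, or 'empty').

empty

[1] timeout(0) → N0(coor t1 [-])
[2] deliver 0→1 → N1(part t1 [-])
[3] deliver 1→0 → ∅
[4] deliver 0→2 → N2(part t1 [-])
[5] deliver 2→0 → ∅
[6] timeout(0) → N0(coor t2 [-])
[7] deliver 0→2 → N2(part t2 [-])
[8] crash(1) → N1(✗part t1 [-])
[9] propose(0,'w') → N0(coor t3 [-])
[10] deliver 0→1 → ∅
[11] deliver 1→0 → ∅
[12] deliver 0→3 → N3(part t1 [-])
[13] deliver 3→0 → ∅
[14] recover(1) → N1(part t1 [-])
[15] deliver 1→3 → ∅
[16] propose(0,'s') → N0(coor t4 [-])
[17] deliver 0→1 → N1(part t2 [-])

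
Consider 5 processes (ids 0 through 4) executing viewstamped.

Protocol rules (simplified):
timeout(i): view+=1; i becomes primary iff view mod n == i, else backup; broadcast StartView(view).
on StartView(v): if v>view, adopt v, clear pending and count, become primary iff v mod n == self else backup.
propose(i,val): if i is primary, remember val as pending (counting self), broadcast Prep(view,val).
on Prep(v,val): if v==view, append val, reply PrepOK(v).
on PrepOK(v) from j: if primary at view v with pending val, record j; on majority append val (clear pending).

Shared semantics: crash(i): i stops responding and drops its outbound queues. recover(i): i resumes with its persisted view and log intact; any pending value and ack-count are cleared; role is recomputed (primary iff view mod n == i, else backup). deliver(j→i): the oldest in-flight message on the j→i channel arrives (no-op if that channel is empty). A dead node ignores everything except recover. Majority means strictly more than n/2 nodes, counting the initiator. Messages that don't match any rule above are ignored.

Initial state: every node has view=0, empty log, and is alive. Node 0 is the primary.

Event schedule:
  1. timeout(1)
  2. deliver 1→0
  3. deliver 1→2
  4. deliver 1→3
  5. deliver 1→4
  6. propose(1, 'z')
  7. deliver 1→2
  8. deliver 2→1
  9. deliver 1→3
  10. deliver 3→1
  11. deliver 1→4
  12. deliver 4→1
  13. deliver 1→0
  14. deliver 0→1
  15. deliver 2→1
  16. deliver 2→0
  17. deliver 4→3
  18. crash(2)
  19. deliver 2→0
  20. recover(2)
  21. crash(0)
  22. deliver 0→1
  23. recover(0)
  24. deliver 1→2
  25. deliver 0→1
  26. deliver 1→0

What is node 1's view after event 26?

step 1 timeout(1): 1={prim,v=1,log=-}
step 2 deliver 1→0: 0={back,v=1,log=-}
step 3 deliver 1→2: 2={back,v=1,log=-}
step 4 deliver 1→3: 3={back,v=1,log=-}
step 5 deliver 1→4: 4={back,v=1,log=-}
step 6 propose(1,'z'): —
step 7 deliver 1→2: 2={back,v=1,log=z}
step 8 deliver 2→1: —
step 9 deliver 1→3: 3={back,v=1,log=z}
step 10 deliver 3→1: 1={prim,v=1,log=z}
step 11 deliver 1→4: 4={back,v=1,log=z}
step 12 deliver 4→1: —
step 13 deliver 1→0: 0={back,v=1,log=z}
step 14 deliver 0→1: —
step 15 deliver 2→1: —
step 16 deliver 2→0: —
step 17 deliver 4→3: —
step 18 crash(2): 2={✗back,v=1,log=z}
step 19 deliver 2→0: —
step 20 recover(2): 2={back,v=1,log=z}
step 21 crash(0): 0={✗back,v=1,log=z}
step 22 deliver 0→1: —
step 23 recover(0): 0={back,v=1,log=z}
step 24 deliver 1→2: —
step 25 deliver 0→1: —
step 26 deliver 1→0: —

1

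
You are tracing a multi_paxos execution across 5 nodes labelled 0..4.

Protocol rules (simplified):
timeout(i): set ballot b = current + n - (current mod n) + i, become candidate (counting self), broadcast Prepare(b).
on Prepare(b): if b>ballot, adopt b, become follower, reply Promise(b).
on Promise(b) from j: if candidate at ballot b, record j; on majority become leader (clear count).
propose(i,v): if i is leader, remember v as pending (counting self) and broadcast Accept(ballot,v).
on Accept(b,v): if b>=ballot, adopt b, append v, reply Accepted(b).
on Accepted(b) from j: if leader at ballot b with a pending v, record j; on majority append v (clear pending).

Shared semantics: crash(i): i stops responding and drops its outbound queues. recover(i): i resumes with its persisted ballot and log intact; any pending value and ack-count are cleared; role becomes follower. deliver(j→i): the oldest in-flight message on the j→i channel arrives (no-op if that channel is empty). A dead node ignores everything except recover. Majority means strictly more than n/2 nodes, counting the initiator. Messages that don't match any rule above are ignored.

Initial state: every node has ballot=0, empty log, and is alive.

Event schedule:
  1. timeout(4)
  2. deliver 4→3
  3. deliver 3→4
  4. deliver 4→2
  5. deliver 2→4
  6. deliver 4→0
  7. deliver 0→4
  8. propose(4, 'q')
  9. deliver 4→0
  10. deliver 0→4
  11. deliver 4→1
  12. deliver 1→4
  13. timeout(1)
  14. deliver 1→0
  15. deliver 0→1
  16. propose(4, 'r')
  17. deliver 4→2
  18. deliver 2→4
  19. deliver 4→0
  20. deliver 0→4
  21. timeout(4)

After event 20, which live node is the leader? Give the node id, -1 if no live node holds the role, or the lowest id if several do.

4

[1] timeout(4) → N4(cand b9 [-])
[2] deliver 4→3 → N3(foll b9 [-])
[3] deliver 3→4 → ∅
[4] deliver 4→2 → N2(foll b9 [-])
[5] deliver 2→4 → N4(lead b9 [-])
[6] deliver 4→0 → N0(foll b9 [-])
[7] deliver 0→4 → ∅
[8] propose(4,'q') → ∅
[9] deliver 4→0 → N0(foll b9 [q])
[10] deliver 0→4 → ∅
[11] deliver 4→1 → N1(foll b9 [-])
[12] deliver 1→4 → ∅
[13] timeout(1) → N1(cand b11 [-])
[14] deliver 1→0 → N0(foll b11 [q])
[15] deliver 0→1 → ∅
[16] propose(4,'r') → ∅
[17] deliver 4→2 → N2(foll b9 [q])
[18] deliver 2→4 → ∅
[19] deliver 4→0 → ∅
[20] deliver 0→4 → ∅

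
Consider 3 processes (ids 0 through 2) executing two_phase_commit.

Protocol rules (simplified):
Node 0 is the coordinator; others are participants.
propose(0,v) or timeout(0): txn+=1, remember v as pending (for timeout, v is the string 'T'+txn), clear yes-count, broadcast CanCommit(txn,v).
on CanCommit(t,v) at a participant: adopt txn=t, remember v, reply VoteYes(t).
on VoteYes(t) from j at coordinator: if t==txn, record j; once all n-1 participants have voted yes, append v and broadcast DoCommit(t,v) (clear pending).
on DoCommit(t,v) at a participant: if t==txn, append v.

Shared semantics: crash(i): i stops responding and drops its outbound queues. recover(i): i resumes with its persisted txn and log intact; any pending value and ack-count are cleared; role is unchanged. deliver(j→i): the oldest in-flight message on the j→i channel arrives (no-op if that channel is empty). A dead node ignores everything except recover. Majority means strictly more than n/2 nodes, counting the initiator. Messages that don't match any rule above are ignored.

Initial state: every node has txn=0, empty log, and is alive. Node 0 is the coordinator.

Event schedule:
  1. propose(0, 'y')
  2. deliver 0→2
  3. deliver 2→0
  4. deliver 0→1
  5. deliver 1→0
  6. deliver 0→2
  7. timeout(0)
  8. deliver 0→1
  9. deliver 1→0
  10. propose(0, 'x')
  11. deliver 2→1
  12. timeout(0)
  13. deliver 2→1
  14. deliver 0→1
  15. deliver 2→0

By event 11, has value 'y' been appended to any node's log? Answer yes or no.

yes

after 1 — propose(0,'y'): n0:coor/t1/[-]
after 2 — deliver 0→2: n2:part/t1/[-]
after 3 — deliver 2→0: ·
after 4 — deliver 0→1: n1:part/t1/[-]
after 5 — deliver 1→0: n0:coor/t1/[y]
after 6 — deliver 0→2: n2:part/t1/[y]
after 7 — timeout(0): n0:coor/t2/[y]
after 8 — deliver 0→1: n1:part/t1/[y]
after 9 — deliver 1→0: ·
after 10 — propose(0,'x'): n0:coor/t3/[y]
after 11 — deliver 2→1: ·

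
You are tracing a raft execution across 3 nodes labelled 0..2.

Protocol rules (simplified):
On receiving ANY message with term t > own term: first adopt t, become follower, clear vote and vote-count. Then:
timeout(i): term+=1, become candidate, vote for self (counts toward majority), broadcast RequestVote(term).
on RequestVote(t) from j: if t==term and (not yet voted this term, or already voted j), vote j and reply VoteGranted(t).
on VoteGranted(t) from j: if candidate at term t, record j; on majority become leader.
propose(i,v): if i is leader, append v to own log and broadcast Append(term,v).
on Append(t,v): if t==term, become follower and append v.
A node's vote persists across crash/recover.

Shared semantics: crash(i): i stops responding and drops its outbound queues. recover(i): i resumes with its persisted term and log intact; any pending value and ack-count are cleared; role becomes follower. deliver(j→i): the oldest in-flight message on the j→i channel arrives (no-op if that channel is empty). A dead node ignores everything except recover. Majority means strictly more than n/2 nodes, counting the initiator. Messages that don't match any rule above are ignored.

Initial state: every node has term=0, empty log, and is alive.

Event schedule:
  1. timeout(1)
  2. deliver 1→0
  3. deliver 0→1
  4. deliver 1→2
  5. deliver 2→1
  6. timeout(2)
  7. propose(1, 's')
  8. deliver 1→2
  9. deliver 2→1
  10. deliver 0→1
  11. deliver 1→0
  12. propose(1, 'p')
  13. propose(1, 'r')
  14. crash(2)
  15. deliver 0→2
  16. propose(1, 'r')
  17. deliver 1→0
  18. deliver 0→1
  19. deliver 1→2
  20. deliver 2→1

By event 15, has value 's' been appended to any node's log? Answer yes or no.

yes

after 1 — timeout(1): n1:cand/t1/[-]
after 2 — deliver 1→0: n0:foll/t1/[-]
after 3 — deliver 0→1: n1:lead/t1/[-]
after 4 — deliver 1→2: n2:foll/t1/[-]
after 5 — deliver 2→1: ·
after 6 — timeout(2): n2:cand/t2/[-]
after 7 — propose(1,'s'): n1:lead/t1/[s]
after 8 — deliver 1→2: ·
after 9 — deliver 2→1: n1:foll/t2/[s]
after 10 — deliver 0→1: ·
after 11 — deliver 1→0: n0:foll/t1/[s]
after 12 — propose(1,'p'): ·
after 13 — propose(1,'r'): ·
after 14 — crash(2): n2:✗cand/t2/[-]
after 15 — deliver 0→2: ·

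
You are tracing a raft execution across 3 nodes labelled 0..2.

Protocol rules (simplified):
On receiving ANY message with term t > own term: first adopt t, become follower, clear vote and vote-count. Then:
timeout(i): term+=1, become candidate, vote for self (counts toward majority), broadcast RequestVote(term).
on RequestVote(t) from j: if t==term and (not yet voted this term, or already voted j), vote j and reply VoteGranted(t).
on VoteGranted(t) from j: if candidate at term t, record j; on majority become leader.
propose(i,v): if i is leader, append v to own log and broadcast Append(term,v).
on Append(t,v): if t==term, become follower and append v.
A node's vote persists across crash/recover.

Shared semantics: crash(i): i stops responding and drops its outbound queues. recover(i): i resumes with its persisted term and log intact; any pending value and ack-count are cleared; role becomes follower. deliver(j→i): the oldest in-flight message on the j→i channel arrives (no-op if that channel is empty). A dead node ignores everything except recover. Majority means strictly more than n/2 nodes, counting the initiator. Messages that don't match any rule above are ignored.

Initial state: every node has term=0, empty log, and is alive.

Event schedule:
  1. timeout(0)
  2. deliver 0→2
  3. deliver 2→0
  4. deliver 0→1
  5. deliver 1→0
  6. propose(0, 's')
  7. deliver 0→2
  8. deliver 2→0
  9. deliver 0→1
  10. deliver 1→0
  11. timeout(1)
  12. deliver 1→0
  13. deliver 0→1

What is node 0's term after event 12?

[1] timeout(0) → N0(cand t1 [-])
[2] deliver 0→2 → N2(foll t1 [-])
[3] deliver 2→0 → N0(lead t1 [-])
[4] deliver 0→1 → N1(foll t1 [-])
[5] deliver 1→0 → ∅
[6] propose(0,'s') → N0(lead t1 [s])
[7] deliver 0→2 → N2(foll t1 [s])
[8] deliver 2→0 → ∅
[9] deliver 0→1 → N1(foll t1 [s])
[10] deliver 1→0 → ∅
[11] timeout(1) → N1(cand t2 [s])
[12] deliver 1→0 → N0(foll t2 [s])

2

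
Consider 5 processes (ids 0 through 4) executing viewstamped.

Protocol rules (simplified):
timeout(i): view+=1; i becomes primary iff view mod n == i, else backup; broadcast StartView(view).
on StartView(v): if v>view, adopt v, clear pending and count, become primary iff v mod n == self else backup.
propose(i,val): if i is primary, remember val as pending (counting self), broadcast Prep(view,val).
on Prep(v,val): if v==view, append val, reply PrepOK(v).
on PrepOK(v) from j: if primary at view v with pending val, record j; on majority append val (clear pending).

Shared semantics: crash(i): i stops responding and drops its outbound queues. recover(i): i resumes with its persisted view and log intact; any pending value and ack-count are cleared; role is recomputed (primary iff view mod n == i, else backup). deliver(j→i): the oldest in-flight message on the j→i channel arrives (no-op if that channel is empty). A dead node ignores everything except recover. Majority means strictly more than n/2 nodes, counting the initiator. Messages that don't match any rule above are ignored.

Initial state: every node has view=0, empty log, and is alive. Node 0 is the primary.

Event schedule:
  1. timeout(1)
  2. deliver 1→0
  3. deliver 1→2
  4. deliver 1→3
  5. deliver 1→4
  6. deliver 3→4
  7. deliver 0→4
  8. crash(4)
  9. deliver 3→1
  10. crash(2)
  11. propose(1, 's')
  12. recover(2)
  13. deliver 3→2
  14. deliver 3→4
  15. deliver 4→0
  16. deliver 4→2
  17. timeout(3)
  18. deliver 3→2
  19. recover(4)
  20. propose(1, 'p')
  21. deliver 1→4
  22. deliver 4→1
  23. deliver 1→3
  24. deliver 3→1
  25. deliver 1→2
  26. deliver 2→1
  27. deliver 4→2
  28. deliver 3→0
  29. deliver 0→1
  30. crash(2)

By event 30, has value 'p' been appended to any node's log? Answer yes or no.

after 1 — timeout(1): n1:prim/v1/[-]
after 2 — deliver 1→0: n0:back/v1/[-]
after 3 — deliver 1→2: n2:back/v1/[-]
after 4 — deliver 1→3: n3:back/v1/[-]
after 5 — deliver 1→4: n4:back/v1/[-]
after 6 — deliver 3→4: ·
after 7 — deliver 0→4: ·
after 8 — crash(4): n4:✗back/v1/[-]
after 9 — deliver 3→1: ·
after 10 — crash(2): n2:✗back/v1/[-]
after 11 — propose(1,'s'): ·
after 12 — recover(2): n2:back/v1/[-]
after 13 — deliver 3→2: ·
after 14 — deliver 3→4: ·
after 15 — deliver 4→0: ·
after 16 — deliver 4→2: ·
after 17 — timeout(3): n3:back/v2/[-]
after 18 — deliver 3→2: n2:prim/v2/[-]
after 19 — recover(4): n4:back/v1/[-]
after 20 — propose(1,'p'): ·
after 21 — deliver 1→4: n4:back/v1/[s]
after 22 — deliver 4→1: ·
after 23 — deliver 1→3: ·
after 24 — deliver 3→1: n1:back/v2/[-]
after 25 — deliver 1→2: ·
after 26 — deliver 2→1: ·
after 27 — deliver 4→2: ·
after 28 — deliver 3→0: n0:back/v2/[-]
after 29 — deliver 0→1: ·
after 30 — crash(2): n2:✗prim/v2/[-]

no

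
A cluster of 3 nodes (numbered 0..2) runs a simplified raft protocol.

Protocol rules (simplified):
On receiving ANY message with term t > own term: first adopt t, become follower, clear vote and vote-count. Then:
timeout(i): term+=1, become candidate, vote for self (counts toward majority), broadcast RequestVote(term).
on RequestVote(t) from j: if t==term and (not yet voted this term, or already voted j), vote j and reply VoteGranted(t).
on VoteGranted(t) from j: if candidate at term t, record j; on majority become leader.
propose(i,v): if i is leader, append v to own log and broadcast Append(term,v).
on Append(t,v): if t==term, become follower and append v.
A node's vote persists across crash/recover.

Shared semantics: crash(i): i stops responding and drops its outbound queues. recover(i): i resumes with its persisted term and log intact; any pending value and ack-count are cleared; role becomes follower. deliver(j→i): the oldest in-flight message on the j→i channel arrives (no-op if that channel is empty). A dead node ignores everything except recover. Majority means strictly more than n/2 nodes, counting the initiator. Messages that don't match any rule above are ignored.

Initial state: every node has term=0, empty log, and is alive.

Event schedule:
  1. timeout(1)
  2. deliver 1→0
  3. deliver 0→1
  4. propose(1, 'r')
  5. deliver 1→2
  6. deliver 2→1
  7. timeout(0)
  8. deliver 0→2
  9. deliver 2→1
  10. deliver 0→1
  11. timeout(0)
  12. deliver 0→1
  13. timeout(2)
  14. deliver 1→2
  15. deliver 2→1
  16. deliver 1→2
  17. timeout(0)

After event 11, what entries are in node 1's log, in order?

r

1. timeout(1):  <1:cand t1 ->
2. deliver 1→0:  <0:foll t1 ->
3. deliver 0→1:  <1:lead t1 ->
4. propose(1,'r'):  <1:lead t1 r>
5. deliver 1→2:  <2:foll t1 ->
6. deliver 2→1:  nop
7. timeout(0):  <0:cand t2 ->
8. deliver 0→2:  <2:foll t2 ->
9. deliver 2→1:  nop
10. deliver 0→1:  <1:foll t2 r>
11. timeout(0):  <0:cand t3 ->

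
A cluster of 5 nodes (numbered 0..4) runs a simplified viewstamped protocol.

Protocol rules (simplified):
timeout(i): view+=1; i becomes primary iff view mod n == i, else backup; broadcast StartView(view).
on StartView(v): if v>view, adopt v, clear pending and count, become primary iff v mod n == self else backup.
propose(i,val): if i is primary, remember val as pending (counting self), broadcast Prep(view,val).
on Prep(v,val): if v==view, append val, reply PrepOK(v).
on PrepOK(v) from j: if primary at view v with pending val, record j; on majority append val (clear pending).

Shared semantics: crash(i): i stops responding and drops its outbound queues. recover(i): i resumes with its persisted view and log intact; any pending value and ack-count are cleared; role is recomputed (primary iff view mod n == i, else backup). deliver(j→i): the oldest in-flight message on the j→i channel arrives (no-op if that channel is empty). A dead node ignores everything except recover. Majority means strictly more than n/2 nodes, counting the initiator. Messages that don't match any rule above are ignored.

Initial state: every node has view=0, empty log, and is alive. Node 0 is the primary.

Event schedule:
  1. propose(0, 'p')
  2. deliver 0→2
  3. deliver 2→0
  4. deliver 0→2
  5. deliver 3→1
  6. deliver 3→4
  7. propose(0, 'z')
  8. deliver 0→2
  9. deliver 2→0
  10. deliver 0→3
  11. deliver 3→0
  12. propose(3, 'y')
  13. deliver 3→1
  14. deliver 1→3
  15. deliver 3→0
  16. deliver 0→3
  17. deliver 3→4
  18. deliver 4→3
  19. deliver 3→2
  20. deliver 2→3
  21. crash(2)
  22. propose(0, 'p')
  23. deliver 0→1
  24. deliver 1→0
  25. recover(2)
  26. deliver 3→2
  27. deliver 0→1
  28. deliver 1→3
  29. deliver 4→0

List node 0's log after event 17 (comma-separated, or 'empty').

z

e1 propose(0,'p'): ·
e2 deliver 0→2: 2[back,v=0,p]
e3 deliver 2→0: ·
e4 deliver 0→2: ·
e5 deliver 3→1: ·
e6 deliver 3→4: ·
e7 propose(0,'z'): ·
e8 deliver 0→2: 2[back,v=0,p,z]
e9 deliver 2→0: ·
e10 deliver 0→3: 3[back,v=0,p]
e11 deliver 3→0: 0[prim,v=0,z]
e12 propose(3,'y'): ·
e13 deliver 3→1: ·
e14 deliver 1→3: ·
e15 deliver 3→0: ·
e16 deliver 0→3: 3[back,v=0,p,z]
e17 deliver 3→4: ·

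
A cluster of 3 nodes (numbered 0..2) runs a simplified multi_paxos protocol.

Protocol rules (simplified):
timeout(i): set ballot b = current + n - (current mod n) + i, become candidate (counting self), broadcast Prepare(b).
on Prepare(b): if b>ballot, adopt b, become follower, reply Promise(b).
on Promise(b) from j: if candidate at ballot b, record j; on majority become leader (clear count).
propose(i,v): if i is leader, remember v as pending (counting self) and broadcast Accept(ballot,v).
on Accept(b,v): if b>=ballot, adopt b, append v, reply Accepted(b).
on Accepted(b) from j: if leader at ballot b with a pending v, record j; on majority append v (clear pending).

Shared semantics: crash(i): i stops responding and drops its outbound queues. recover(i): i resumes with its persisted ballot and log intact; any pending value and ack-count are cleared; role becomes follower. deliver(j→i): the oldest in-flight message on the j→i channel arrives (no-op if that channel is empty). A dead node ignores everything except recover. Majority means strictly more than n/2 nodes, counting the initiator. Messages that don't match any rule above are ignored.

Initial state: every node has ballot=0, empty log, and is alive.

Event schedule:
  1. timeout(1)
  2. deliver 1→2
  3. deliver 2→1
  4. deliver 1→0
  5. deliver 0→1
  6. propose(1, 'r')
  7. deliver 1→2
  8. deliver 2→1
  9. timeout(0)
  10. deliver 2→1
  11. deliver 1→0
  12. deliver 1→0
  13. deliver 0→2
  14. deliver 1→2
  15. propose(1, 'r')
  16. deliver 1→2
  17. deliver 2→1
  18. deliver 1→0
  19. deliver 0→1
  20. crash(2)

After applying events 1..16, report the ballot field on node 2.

e1 timeout(1): 1[cand,b=4,-]
e2 deliver 1→2: 2[foll,b=4,-]
e3 deliver 2→1: 1[lead,b=4,-]
e4 deliver 1→0: 0[foll,b=4,-]
e5 deliver 0→1: ·
e6 propose(1,'r'): ·
e7 deliver 1→2: 2[foll,b=4,r]
e8 deliver 2→1: 1[lead,b=4,r]
e9 timeout(0): 0[cand,b=6,-]
e10 deliver 2→1: ·
e11 deliver 1→0: ·
e12 deliver 1→0: ·
e13 deliver 0→2: 2[foll,b=6,r]
e14 deliver 1→2: ·
e15 propose(1,'r'): ·
e16 deliver 1→2: ·

6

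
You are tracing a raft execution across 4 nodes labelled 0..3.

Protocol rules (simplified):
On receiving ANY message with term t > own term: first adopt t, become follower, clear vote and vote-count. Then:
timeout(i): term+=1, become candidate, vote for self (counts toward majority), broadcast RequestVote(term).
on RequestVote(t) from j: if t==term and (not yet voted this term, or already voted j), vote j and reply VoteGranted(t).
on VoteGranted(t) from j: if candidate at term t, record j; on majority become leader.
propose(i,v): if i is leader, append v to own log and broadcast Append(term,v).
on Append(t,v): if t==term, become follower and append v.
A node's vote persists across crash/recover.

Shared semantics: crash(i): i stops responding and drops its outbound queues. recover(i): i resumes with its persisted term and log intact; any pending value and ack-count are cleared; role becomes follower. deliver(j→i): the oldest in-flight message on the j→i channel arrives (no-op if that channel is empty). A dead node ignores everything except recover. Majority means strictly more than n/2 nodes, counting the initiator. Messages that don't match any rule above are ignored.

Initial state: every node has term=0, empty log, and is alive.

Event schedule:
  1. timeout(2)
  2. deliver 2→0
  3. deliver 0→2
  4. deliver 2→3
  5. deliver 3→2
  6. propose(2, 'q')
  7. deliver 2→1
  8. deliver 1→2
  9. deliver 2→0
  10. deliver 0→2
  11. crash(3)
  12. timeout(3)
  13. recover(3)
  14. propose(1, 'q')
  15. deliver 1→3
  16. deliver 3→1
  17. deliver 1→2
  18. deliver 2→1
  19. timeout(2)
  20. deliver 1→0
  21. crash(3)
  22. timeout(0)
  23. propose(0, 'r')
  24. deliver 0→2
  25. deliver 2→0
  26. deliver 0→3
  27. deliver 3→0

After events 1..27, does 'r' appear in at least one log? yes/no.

no

after 1 — timeout(2): n2:cand/t1/[-]
after 2 — deliver 2→0: n0:foll/t1/[-]
after 3 — deliver 0→2: ·
after 4 — deliver 2→3: n3:foll/t1/[-]
after 5 — deliver 3→2: n2:lead/t1/[-]
after 6 — propose(2,'q'): n2:lead/t1/[q]
after 7 — deliver 2→1: n1:foll/t1/[-]
after 8 — deliver 1→2: ·
after 9 — deliver 2→0: n0:foll/t1/[q]
after 10 — deliver 0→2: ·
after 11 — crash(3): n3:✗foll/t1/[-]
after 12 — timeout(3): ·
after 13 — recover(3): n3:foll/t1/[-]
after 14 — propose(1,'q'): ·
after 15 — deliver 1→3: ·
after 16 — deliver 3→1: ·
after 17 — deliver 1→2: ·
after 18 — deliver 2→1: n1:foll/t1/[q]
after 19 — timeout(2): n2:cand/t2/[q]
after 20 — deliver 1→0: ·
after 21 — crash(3): n3:✗foll/t1/[-]
after 22 — timeout(0): n0:cand/t2/[q]
after 23 — propose(0,'r'): ·
after 24 — deliver 0→2: ·
after 25 — deliver 2→0: ·
after 26 — deliver 0→3: ·
after 27 — deliver 3→0: ·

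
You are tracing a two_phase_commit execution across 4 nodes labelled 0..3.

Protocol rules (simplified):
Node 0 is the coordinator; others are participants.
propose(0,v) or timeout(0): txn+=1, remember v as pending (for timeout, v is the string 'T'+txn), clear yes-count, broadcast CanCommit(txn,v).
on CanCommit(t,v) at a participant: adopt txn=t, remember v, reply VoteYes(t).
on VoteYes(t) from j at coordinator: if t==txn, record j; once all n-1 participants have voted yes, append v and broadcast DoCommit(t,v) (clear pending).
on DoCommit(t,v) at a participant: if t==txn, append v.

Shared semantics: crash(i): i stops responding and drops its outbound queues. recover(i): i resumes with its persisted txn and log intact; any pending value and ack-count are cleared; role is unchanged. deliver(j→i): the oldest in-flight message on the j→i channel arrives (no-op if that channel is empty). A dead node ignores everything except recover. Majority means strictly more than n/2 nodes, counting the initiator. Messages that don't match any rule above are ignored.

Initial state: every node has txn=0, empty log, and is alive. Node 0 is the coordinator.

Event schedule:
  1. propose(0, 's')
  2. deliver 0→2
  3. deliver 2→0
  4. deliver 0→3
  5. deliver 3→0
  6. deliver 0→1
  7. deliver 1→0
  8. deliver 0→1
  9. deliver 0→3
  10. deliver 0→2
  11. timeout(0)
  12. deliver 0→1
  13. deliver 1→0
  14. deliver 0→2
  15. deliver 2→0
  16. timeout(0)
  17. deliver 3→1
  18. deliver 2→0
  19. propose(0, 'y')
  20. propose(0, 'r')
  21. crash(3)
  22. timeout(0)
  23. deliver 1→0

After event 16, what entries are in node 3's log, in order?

s

after 1 — propose(0,'s'): n0:coor/t1/[-]
after 2 — deliver 0→2: n2:part/t1/[-]
after 3 — deliver 2→0: ·
after 4 — deliver 0→3: n3:part/t1/[-]
after 5 — deliver 3→0: ·
after 6 — deliver 0→1: n1:part/t1/[-]
after 7 — deliver 1→0: n0:coor/t1/[s]
after 8 — deliver 0→1: n1:part/t1/[s]
after 9 — deliver 0→3: n3:part/t1/[s]
after 10 — deliver 0→2: n2:part/t1/[s]
after 11 — timeout(0): n0:coor/t2/[s]
after 12 — deliver 0→1: n1:part/t2/[s]
after 13 — deliver 1→0: ·
after 14 — deliver 0→2: n2:part/t2/[s]
after 15 — deliver 2→0: ·
after 16 — timeout(0): n0:coor/t3/[s]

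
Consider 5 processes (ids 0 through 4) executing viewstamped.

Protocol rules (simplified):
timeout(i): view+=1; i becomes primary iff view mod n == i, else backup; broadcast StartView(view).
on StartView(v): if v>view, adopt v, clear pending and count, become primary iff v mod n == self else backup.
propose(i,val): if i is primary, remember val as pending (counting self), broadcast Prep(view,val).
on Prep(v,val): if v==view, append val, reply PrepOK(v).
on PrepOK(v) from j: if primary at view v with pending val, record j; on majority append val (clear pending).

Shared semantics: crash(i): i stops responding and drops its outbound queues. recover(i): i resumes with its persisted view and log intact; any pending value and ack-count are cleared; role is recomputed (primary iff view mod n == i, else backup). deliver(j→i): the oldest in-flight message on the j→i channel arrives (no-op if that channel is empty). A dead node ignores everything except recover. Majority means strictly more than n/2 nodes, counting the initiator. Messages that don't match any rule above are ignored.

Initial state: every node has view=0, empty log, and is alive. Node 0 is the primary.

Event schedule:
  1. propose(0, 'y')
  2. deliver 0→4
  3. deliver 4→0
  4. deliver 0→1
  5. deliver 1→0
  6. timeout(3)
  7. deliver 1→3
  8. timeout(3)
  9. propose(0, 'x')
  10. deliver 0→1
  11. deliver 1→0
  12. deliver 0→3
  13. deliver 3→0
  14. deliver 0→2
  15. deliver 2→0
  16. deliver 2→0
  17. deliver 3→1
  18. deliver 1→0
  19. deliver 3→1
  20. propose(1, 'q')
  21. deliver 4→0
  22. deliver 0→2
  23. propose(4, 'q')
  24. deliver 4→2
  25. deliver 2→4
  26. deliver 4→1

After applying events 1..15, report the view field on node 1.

0

1. propose(0,'y'):  nop
2. deliver 0→4:  <4:back v0 y>
3. deliver 4→0:  nop
4. deliver 0→1:  <1:back v0 y>
5. deliver 1→0:  <0:prim v0 y>
6. timeout(3):  <3:back v1 ->
7. deliver 1→3:  nop
8. timeout(3):  <3:back v2 ->
9. propose(0,'x'):  nop
10. deliver 0→1:  <1:back v0 y,x>
11. deliver 1→0:  nop
12. deliver 0→3:  nop
13. deliver 3→0:  <0:back v1 y>
14. deliver 0→2:  <2:back v0 y>
15. deliver 2→0:  nop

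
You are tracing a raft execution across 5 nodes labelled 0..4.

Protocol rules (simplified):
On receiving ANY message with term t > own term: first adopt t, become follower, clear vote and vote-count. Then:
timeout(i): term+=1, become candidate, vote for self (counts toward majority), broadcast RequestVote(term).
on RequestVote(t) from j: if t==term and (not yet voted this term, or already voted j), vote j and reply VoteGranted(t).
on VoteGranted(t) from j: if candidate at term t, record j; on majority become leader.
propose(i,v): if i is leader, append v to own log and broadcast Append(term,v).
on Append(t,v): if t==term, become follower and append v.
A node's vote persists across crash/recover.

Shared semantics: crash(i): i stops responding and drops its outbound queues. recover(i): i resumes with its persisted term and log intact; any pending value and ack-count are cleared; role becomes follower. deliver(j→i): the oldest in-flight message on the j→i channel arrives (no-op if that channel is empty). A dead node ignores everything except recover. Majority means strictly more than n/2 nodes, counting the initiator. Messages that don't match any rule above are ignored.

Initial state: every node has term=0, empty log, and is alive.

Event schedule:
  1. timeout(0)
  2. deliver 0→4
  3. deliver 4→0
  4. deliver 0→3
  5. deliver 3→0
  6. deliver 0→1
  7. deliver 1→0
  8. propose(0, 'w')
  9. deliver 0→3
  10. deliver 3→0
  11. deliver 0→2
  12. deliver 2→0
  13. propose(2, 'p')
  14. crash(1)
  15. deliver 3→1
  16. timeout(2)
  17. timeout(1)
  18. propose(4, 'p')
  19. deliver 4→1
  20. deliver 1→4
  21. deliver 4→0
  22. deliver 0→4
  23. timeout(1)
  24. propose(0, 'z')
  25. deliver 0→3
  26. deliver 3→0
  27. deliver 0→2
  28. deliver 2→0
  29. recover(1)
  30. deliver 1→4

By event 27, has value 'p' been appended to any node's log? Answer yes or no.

[1] timeout(0) → N0(cand t1 [-])
[2] deliver 0→4 → N4(foll t1 [-])
[3] deliver 4→0 → ∅
[4] deliver 0→3 → N3(foll t1 [-])
[5] deliver 3→0 → N0(lead t1 [-])
[6] deliver 0→1 → N1(foll t1 [-])
[7] deliver 1→0 → ∅
[8] propose(0,'w') → N0(lead t1 [w])
[9] deliver 0→3 → N3(foll t1 [w])
[10] deliver 3→0 → ∅
[11] deliver 0→2 → N2(foll t1 [-])
[12] deliver 2→0 → ∅
[13] propose(2,'p') → ∅
[14] crash(1) → N1(✗foll t1 [-])
[15] deliver 3→1 → ∅
[16] timeout(2) → N2(cand t2 [-])
[17] timeout(1) → ∅
[18] propose(4,'p') → ∅
[19] deliver 4→1 → ∅
[20] deliver 1→4 → ∅
[21] deliver 4→0 → ∅
[22] deliver 0→4 → N4(foll t1 [w])
[23] timeout(1) → ∅
[24] propose(0,'z') → N0(lead t1 [w,z])
[25] deliver 0→3 → N3(foll t1 [w,z])
[26] deliver 3→0 → ∅
[27] deliver 0→2 → ∅

no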